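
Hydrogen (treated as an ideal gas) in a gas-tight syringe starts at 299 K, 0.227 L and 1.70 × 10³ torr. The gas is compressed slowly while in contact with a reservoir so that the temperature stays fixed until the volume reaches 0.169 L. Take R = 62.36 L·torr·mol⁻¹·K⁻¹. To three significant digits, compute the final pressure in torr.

T constant ⇒ Boyle's law P V = const: T₂ = T₁; P₂ = P₁·(V₁/V₂) = 2283 torr.

P₂ ≈ 2.28e+03 torr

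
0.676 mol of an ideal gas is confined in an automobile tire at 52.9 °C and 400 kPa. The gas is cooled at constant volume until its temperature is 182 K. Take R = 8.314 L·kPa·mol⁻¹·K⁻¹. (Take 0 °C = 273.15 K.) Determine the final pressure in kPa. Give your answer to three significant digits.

Convert: T₁ = 326.0 K.
From PV = nRT: V₁ = nRT₁/P₁ = 4.581 L.
V constant ⇒ P ∝ T: V₂ = V₁; P₂ = P₁·(T₂/T₁) = 223.3 kPa.

P₂ ≈ 223 kPa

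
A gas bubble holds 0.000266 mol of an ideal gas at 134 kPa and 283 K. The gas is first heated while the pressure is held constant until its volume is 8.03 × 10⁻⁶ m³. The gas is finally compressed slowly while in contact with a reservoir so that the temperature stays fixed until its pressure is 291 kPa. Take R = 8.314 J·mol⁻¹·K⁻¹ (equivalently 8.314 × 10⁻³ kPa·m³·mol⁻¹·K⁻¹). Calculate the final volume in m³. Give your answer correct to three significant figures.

From PV = nRT: V₁ = nRT₁/P₁ = 4.671e-06 m³.
Isobaric, so V/T is constant: P₂ = P₁; T₂ = T₁·(V₂/V₁) = 486.6 K.
Isothermal, so P V is constant: T₃ = T₂; V₃ = V₂·(P₂/P₃) = 3.698e-06 m³.

V₃ ≈ 3.70e-06 m³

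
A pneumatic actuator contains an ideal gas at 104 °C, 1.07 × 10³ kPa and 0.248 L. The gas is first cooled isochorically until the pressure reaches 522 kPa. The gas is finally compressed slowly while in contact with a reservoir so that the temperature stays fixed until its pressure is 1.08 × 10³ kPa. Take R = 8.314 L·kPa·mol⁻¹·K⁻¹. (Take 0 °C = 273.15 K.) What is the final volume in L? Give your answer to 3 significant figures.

V₃ ≈ 0.120 L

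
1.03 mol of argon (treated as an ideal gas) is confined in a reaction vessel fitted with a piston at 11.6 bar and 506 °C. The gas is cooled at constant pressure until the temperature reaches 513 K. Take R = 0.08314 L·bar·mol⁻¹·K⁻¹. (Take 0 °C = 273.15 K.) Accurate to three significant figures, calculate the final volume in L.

Convert: T₁ = 779.1 K.
From PV = nRT: V₁ = nRT₁/P₁ = 5.752 L.
P constant ⇒ V ∝ T: P₂ = P₁; V₂ = V₁·(T₂/T₁) = 3.787 L.

V₂ ≈ 3.79 L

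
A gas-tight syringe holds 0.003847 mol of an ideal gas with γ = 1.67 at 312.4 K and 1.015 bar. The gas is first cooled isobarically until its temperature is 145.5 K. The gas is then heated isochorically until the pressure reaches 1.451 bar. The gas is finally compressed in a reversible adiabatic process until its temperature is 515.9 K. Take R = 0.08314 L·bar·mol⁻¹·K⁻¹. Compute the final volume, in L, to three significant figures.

V₄ ≈ 0.0118 L

From PV = nRT: V₁ = nRT₁/P₁ = 0.09844 L.
Isobaric, so V/T is constant: P₂ = P₁; V₂ = V₁·(T₂/T₁) = 0.04585 L.
V constant ⇒ P ∝ T: V₃ = V₂; T₃ = T₂·(P₃/P₂) = 208.0 K.
Reversible adiabatic, γ = 1.67: P₄ = P₃·(T₄/T₃)^(γ/(γ−1)) = 13.96 bar; V₄ = V₃·(T₃/T₄)^(1/(γ−1)) = 0.01182 L.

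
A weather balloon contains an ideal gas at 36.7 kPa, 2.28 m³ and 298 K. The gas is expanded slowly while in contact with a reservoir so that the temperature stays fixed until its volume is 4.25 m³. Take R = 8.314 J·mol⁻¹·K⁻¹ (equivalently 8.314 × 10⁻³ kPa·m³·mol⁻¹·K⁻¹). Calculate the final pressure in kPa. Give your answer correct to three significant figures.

Isothermal, so P V is constant: T₂ = T₁; P₂ = P₁·(V₁/V₂) = 19.69 kPa.

P₂ ≈ 19.7 kPa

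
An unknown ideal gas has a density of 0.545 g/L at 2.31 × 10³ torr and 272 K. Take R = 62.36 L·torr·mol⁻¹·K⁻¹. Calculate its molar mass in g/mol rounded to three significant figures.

M ≈ 4.00 g/mol

ρ = PM/(RT) ⇒ M = ρRT/P = (0.545 × 62.36 × 272.0) / 2.31e+03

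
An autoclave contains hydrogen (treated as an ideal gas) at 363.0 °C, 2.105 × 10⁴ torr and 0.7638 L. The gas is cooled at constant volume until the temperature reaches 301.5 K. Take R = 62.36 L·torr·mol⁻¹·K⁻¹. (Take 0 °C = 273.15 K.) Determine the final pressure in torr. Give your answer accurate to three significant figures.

P₂ ≈ 9.98e+03 torr

Convert: T₁ = 636.1 K.
V constant ⇒ P ∝ T: V₂ = V₁; P₂ = P₁·(T₂/T₁) = 9977 torr.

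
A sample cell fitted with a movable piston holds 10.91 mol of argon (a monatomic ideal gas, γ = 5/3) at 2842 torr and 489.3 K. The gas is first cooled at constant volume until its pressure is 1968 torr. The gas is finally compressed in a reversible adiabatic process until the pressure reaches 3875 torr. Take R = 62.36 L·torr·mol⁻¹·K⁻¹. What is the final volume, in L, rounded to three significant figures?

V₃ ≈ 78.0 L

From PV = nRT: V₁ = nRT₁/P₁ = 117.1 L.
Isochoric, so P/T is constant: V₂ = V₁; T₂ = T₁·(P₂/P₁) = 338.8 K.
Reversible adiabatic, γ = 5/3: T₃ = T₂·(P₃/P₂)^((γ−1)/γ) = 444.3 K; V₃ = V₂·(P₂/P₃)^(1/γ) = 78.01 L.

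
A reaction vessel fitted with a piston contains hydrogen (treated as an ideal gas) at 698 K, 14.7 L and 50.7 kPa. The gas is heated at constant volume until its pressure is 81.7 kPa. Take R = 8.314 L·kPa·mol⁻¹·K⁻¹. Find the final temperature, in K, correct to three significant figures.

T₂ ≈ 1.12e+03 K

V constant ⇒ P ∝ T: V₂ = V₁; T₂ = T₁·(P₂/P₁) = 1125 K.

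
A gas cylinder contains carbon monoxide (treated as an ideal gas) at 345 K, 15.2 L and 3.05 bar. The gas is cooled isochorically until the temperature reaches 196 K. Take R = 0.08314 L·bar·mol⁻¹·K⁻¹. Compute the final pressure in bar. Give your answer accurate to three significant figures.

V constant ⇒ P ∝ T: V₂ = V₁; P₂ = P₁·(T₂/T₁) = 1.733 bar.

P₂ ≈ 1.73 bar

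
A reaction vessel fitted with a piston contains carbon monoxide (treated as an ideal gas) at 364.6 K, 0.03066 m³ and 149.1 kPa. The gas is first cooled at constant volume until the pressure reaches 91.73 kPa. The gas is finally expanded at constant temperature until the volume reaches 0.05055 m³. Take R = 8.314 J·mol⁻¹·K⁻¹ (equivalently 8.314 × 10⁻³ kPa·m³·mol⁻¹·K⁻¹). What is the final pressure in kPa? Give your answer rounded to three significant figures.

P₃ ≈ 55.6 kPa

V constant ⇒ P ∝ T: V₂ = V₁; T₂ = T₁·(P₂/P₁) = 224.3 K.
T constant ⇒ Boyle's law P V = const: T₃ = T₂; P₃ = P₂·(V₂/V₃) = 55.64 kPa.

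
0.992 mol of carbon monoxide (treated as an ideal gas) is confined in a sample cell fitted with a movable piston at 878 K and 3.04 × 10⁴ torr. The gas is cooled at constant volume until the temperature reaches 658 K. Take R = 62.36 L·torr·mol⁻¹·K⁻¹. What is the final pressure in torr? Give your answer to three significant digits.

P₂ ≈ 2.28e+04 torr

From PV = nRT: V₁ = nRT₁/P₁ = 1.787 L.
V constant ⇒ P ∝ T: V₂ = V₁; P₂ = P₁·(T₂/T₁) = 2.278e+04 torr.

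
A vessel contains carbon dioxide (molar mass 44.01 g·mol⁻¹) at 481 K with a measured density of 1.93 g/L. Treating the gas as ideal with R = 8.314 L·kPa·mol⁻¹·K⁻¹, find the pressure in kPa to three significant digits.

P ≈ 175 kPa

ρ = PM/(RT) ⇒ P = ρRT/M = (1.93 × 8.314 × 481.0) / 44.01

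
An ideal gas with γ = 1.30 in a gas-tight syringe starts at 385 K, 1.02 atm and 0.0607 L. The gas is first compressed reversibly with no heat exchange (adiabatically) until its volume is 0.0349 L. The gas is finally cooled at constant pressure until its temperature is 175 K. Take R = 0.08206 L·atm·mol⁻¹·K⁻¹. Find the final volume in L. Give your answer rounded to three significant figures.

V₃ ≈ 0.0134 L

Reversible adiabatic, γ = 1.30: T₂ = T₁·(V₁/V₂)^(γ−1) = 454.5 K; P₂ = P₁·(V₁/V₂)^γ = 2.094 atm.
P constant ⇒ V ∝ T: P₃ = P₂; V₃ = V₂·(T₃/T₂) = 0.01344 L.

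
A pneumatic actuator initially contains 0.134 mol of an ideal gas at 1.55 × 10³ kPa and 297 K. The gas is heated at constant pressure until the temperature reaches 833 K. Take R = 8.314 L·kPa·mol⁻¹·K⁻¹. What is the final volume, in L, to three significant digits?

From PV = nRT: V₁ = nRT₁/P₁ = 0.2135 L.
P constant ⇒ V ∝ T: P₂ = P₁; V₂ = V₁·(T₂/T₁) = 0.5987 L.

V₂ ≈ 0.599 L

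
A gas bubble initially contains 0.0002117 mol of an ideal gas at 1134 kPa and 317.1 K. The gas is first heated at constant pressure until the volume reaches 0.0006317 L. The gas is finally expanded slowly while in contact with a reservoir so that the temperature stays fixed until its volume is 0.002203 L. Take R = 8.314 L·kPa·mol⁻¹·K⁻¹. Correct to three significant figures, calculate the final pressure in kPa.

P₃ ≈ 325 kPa

From PV = nRT: V₁ = nRT₁/P₁ = 0.0004922 L.
P constant ⇒ V ∝ T: P₂ = P₁; T₂ = T₁·(V₂/V₁) = 407.0 K.
Isothermal, so P V is constant: T₃ = T₂; P₃ = P₂·(V₂/V₃) = 325.2 kPa.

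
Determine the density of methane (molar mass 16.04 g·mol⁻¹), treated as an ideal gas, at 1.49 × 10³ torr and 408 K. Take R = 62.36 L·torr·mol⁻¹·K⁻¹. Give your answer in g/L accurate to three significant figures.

ρ ≈ 0.939 g/L

ρ = PM/(RT) = (1.49e+03 × 16.04) / (62.36 × 408.0)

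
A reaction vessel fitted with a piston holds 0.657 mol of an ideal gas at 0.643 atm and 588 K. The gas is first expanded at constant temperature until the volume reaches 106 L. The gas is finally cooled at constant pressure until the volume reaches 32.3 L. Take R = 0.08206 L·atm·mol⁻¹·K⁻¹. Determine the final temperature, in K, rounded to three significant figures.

T₃ ≈ 179 K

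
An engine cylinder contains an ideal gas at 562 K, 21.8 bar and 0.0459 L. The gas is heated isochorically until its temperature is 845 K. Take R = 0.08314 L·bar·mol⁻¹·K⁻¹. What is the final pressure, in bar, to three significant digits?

P₂ ≈ 32.8 bar

V constant ⇒ P ∝ T: V₂ = V₁; P₂ = P₁·(T₂/T₁) = 32.78 bar.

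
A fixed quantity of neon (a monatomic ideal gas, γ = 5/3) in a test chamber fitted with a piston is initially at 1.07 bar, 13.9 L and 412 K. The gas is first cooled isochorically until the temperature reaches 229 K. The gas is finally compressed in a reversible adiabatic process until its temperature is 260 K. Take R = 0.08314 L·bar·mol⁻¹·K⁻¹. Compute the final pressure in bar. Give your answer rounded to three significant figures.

V constant ⇒ P ∝ T: V₂ = V₁; P₂ = P₁·(T₂/T₁) = 0.5947 bar.
Adiabatic (γ = 5/3), T V^(γ−1) and P V^γ constant: P₃ = P₂·(T₃/T₂)^(γ/(γ−1)) = 0.8169 bar; V₃ = V₂·(T₂/T₃)^(1/(γ−1)) = 11.49 L.

P₃ ≈ 0.817 bar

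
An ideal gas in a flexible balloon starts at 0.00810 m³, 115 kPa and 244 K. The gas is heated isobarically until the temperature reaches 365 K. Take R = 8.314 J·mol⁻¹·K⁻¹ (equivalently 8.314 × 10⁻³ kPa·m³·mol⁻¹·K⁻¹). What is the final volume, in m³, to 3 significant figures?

V₂ ≈ 0.0121 m³

P constant ⇒ V ∝ T: P₂ = P₁; V₂ = V₁·(T₂/T₁) = 0.01212 m³.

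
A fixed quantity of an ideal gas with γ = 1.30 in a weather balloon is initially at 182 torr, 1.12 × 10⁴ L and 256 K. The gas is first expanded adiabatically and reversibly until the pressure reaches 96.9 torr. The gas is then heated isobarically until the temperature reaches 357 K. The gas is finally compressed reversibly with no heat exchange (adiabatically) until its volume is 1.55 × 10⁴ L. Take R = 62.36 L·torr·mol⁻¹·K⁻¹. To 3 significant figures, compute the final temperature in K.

Adiabatic (γ = 1.30), T V^(γ−1) and P V^γ constant: T₂ = T₁·(P₂/P₁)^((γ−1)/γ) = 221.3 K; V₂ = V₁·(P₁/P₂)^(1/γ) = 1.819e+04 L.
Isobaric, so V/T is constant: P₃ = P₂; V₃ = V₂·(T₃/T₂) = 2.934e+04 L.
Adiabatic (γ = 1.30), T V^(γ−1) and P V^γ constant: T₄ = T₃·(V₃/V₄)^(γ−1) = 432.3 K; P₄ = P₃·(V₃/V₄)^γ = 222.1 torr.

T₄ ≈ 432 K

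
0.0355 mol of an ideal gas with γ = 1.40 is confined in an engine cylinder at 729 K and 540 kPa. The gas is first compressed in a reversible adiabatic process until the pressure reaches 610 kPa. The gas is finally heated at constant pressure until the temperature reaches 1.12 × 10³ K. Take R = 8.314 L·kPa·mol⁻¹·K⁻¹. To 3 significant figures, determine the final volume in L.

From PV = nRT: V₁ = nRT₁/P₁ = 0.3984 L.
Reversible adiabatic, γ = 1.40: T₂ = T₁·(P₂/P₁)^((γ−1)/γ) = 754.8 K; V₂ = V₁·(P₁/P₂)^(1/γ) = 0.3652 L.
Isobaric, so V/T is constant: P₃ = P₂; V₃ = V₂·(T₃/T₂) = 0.5419 L.

V₃ ≈ 0.542 L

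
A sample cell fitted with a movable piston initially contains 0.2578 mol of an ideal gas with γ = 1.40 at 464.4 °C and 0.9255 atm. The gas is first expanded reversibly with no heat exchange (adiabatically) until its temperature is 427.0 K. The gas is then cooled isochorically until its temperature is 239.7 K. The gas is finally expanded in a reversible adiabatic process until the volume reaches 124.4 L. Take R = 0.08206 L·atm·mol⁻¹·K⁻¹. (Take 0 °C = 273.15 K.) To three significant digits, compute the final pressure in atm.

P₄ ≈ 0.0317 atm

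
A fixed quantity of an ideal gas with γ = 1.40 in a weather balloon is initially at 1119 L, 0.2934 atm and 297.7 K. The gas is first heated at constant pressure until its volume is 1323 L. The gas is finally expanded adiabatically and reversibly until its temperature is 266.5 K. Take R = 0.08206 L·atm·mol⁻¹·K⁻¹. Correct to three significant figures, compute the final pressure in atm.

P₃ ≈ 0.111 atm

Isobaric, so V/T is constant: P₂ = P₁; T₂ = T₁·(V₂/V₁) = 352.0 K.
Adiabatic (γ = 1.40), T V^(γ−1) and P V^γ constant: P₃ = P₂·(T₃/T₂)^(γ/(γ−1)) = 0.1108 atm; V₃ = V₂·(T₂/T₃)^(1/(γ−1)) = 2652 L.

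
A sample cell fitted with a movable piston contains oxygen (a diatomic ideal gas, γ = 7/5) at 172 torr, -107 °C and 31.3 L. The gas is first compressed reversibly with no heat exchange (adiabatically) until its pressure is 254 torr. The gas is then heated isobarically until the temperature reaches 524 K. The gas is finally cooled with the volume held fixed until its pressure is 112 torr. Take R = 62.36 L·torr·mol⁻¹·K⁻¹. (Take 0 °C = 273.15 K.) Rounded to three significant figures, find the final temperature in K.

T₄ ≈ 231 K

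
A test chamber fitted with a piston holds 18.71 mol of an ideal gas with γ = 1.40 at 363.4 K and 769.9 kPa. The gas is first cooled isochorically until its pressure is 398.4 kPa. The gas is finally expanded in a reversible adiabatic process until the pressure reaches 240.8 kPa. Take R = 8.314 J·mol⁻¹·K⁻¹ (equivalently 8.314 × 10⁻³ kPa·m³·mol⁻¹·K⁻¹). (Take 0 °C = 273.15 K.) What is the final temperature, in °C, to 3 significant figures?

From PV = nRT: V₁ = nRT₁/P₁ = 0.07342 m³.
Isochoric, so P/T is constant: V₂ = V₁; T₂ = T₁·(P₂/P₁) = 188.0 K.
Adiabatic (γ = 1.40), T V^(γ−1) and P V^γ constant: T₃ = T₂·(P₃/P₂)^((γ−1)/γ) = 162.9 K; V₃ = V₂·(P₂/P₃)^(1/γ) = 0.1052 m³.

T₃ ≈ -110 °C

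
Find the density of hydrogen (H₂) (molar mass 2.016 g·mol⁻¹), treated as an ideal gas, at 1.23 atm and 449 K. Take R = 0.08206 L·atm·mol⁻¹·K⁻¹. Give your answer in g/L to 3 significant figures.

ρ ≈ 0.0673 g/L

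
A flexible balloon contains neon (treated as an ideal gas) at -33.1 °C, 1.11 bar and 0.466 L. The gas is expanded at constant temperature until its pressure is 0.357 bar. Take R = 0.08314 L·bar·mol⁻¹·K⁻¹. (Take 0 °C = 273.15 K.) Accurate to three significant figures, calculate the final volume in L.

V₂ ≈ 1.45 L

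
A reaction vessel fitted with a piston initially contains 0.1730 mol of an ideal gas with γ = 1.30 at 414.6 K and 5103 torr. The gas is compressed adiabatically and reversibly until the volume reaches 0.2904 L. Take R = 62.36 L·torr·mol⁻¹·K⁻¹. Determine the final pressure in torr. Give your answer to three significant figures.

P₂ ≈ 2.15e+04 torr

From PV = nRT: V₁ = nRT₁/P₁ = 0.8765 L.
Adiabatic (γ = 1.30), T V^(γ−1) and P V^γ constant: T₂ = T₁·(V₁/V₂)^(γ−1) = 577.5 K; P₂ = P₁·(V₁/V₂)^γ = 2.145e+04 torr.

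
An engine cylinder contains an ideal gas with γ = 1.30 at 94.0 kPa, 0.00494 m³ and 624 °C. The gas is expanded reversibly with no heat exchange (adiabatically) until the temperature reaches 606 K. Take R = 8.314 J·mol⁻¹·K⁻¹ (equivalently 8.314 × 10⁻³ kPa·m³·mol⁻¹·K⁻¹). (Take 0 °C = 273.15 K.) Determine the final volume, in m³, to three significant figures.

Convert: T₁ = 897.1 K.
Adiabatic (γ = 1.30), T V^(γ−1) and P V^γ constant: P₂ = P₁·(T₂/T₁)^(γ/(γ−1)) = 17.17 kPa; V₂ = V₁·(T₁/T₂)^(1/(γ−1)) = 0.01827 m³.

V₂ ≈ 0.0183 m³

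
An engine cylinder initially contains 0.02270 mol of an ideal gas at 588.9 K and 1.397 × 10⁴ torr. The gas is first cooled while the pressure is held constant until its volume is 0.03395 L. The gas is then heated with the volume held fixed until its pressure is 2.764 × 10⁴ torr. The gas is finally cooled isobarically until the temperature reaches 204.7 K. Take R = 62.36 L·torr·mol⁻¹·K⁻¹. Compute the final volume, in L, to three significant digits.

From PV = nRT: V₁ = nRT₁/P₁ = 0.05967 L.
Isobaric, so V/T is constant: P₂ = P₁; T₂ = T₁·(V₂/V₁) = 335.0 K.
Isochoric, so P/T is constant: V₃ = V₂; T₃ = T₂·(P₃/P₂) = 662.9 K.
Isobaric, so V/T is constant: P₄ = P₃; V₄ = V₃·(T₄/T₃) = 0.01048 L.

V₄ ≈ 0.0105 L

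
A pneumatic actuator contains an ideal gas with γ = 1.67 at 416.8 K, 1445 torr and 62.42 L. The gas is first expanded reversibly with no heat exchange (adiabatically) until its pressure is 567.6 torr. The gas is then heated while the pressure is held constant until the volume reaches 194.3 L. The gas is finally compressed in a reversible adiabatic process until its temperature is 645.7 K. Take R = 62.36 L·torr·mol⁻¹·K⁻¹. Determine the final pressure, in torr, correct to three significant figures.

P₄ ≈ 1.02e+03 torr

Reversible adiabatic, γ = 1.67: T₂ = T₁·(P₂/P₁)^((γ−1)/γ) = 286.5 K; V₂ = V₁·(P₁/P₂)^(1/γ) = 109.2 L.
Isobaric, so V/T is constant: P₃ = P₂; T₃ = T₂·(V₃/V₂) = 509.6 K.
Adiabatic (γ = 1.67), T V^(γ−1) and P V^γ constant: P₄ = P₃·(T₄/T₃)^(γ/(γ−1)) = 1024 torr; V₄ = V₃·(T₃/T₄)^(1/(γ−1)) = 136.5 L.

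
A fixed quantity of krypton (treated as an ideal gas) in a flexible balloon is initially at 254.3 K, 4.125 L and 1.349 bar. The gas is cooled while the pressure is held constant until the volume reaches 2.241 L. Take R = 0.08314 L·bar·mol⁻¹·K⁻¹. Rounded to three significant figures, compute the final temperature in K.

P constant ⇒ V ∝ T: P₂ = P₁; T₂ = T₁·(V₂/V₁) = 138.2 K.

T₂ ≈ 138 K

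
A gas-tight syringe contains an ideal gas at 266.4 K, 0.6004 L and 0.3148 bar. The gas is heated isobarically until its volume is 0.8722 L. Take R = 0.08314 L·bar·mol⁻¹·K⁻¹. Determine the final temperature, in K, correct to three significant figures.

T₂ ≈ 387 K

P constant ⇒ V ∝ T: P₂ = P₁; T₂ = T₁·(V₂/V₁) = 387.0 K.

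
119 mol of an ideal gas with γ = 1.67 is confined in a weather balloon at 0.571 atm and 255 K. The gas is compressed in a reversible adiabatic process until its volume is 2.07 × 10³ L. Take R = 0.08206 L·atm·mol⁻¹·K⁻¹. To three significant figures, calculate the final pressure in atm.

P₂ ≈ 1.98 atm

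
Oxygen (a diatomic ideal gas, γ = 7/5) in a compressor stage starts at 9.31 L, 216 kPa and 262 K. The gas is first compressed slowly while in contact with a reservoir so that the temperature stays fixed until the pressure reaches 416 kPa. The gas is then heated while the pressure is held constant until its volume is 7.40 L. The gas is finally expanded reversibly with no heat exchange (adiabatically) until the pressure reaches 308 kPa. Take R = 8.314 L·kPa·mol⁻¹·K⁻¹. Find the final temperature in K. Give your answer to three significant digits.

T₄ ≈ 368 K

Isothermal, so P V is constant: T₂ = T₁; V₂ = V₁·(P₁/P₂) = 4.834 L.
Isobaric, so V/T is constant: P₃ = P₂; T₃ = T₂·(V₃/V₂) = 401.1 K.
Reversible adiabatic, γ = 7/5: T₄ = T₃·(P₄/P₃)^((γ−1)/γ) = 368.1 K; V₄ = V₃·(P₃/P₄)^(1/γ) = 9.172 L.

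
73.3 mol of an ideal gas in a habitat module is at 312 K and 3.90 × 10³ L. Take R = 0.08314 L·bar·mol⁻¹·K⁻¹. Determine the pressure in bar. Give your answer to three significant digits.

PV = nRT ⇒ P = nRT/V = (73.3 × 0.08314 × 312) / 3.90e+03

P ≈ 0.488 bar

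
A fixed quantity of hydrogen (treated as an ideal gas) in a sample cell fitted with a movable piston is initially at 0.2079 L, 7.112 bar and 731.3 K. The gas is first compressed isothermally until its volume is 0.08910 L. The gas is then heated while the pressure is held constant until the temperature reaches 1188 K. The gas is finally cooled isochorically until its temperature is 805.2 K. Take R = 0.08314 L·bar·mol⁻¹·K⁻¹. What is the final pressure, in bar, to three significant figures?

P₄ ≈ 11.2 bar

Isothermal, so P V is constant: T₂ = T₁; P₂ = P₁·(V₁/V₂) = 16.59 bar.
P constant ⇒ V ∝ T: P₃ = P₂; V₃ = V₂·(T₃/T₂) = 0.1447 L.
Isochoric, so P/T is constant: V₄ = V₃; P₄ = P₃·(T₄/T₃) = 11.25 bar.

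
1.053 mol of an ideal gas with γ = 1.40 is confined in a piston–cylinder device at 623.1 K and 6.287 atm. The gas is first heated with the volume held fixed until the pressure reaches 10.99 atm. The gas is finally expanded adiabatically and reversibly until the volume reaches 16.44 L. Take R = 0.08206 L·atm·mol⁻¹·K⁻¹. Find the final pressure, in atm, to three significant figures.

P₃ ≈ 4.41 atm

From PV = nRT: V₁ = nRT₁/P₁ = 8.564 L.
Isochoric, so P/T is constant: V₂ = V₁; T₂ = T₁·(P₂/P₁) = 1089 K.
Reversible adiabatic, γ = 1.40: T₃ = T₂·(V₂/V₃)^(γ−1) = 839.1 K; P₃ = P₂·(V₂/V₃)^γ = 4.410 atm.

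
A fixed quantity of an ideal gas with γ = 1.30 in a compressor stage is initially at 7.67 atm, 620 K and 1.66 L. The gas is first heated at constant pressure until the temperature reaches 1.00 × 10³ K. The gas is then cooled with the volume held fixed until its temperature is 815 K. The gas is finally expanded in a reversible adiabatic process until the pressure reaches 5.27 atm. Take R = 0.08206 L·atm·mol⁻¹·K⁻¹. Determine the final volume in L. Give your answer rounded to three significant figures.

Isobaric, so V/T is constant: P₂ = P₁; V₂ = V₁·(T₂/T₁) = 2.677 L.
V constant ⇒ P ∝ T: V₃ = V₂; P₃ = P₂·(T₃/T₂) = 6.251 atm.
Adiabatic (γ = 1.30), T V^(γ−1) and P V^γ constant: T₄ = T₃·(P₄/P₃)^((γ−1)/γ) = 783.5 K; V₄ = V₃·(P₃/P₄)^(1/γ) = 3.053 L.

V₄ ≈ 3.05 L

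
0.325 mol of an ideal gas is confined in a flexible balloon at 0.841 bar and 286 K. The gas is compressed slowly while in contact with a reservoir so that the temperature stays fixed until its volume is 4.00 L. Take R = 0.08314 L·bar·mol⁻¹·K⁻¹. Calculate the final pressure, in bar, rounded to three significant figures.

From PV = nRT: V₁ = nRT₁/P₁ = 9.189 L.
T constant ⇒ Boyle's law P V = const: T₂ = T₁; P₂ = P₁·(V₁/V₂) = 1.932 bar.

P₂ ≈ 1.93 bar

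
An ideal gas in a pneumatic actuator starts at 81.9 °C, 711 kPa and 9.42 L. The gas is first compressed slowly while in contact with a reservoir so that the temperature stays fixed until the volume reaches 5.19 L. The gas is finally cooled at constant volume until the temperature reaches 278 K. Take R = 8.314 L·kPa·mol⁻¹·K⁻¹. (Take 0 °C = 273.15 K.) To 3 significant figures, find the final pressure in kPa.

Convert: T₁ = 355.0 K.
Isothermal, so P V is constant: T₂ = T₁; P₂ = P₁·(V₁/V₂) = 1290 kPa.
Isochoric, so P/T is constant: V₃ = V₂; P₃ = P₂·(T₃/T₂) = 1010 kPa.

P₃ ≈ 1.01e+03 kPa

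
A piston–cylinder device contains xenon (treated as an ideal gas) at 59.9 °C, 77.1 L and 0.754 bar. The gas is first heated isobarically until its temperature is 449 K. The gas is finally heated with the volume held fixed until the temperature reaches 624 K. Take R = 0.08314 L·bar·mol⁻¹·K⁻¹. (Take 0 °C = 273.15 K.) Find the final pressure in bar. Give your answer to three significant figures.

P₃ ≈ 1.05 bar

Convert: T₁ = 333.0 K.
Isobaric, so V/T is constant: P₂ = P₁; V₂ = V₁·(T₂/T₁) = 103.9 L.
Isochoric, so P/T is constant: V₃ = V₂; P₃ = P₂·(T₃/T₂) = 1.048 bar.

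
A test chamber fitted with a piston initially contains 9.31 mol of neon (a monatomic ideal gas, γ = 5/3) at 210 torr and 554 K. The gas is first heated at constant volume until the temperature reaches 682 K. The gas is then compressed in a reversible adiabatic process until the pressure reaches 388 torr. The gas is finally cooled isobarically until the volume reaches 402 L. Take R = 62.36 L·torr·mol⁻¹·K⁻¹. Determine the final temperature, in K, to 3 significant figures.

T₄ ≈ 269 K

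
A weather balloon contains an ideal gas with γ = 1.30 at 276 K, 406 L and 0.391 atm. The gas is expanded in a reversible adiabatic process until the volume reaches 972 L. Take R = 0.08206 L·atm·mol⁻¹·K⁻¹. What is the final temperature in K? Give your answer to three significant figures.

Reversible adiabatic, γ = 1.30: T₂ = T₁·(V₁/V₂)^(γ−1) = 212.4 K; P₂ = P₁·(V₁/V₂)^γ = 0.1257 atm.

T₂ ≈ 212 K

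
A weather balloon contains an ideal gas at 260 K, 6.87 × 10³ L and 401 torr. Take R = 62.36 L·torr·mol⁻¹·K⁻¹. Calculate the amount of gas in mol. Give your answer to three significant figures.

n ≈ 170 mol

PV = nRT ⇒ n = PV/(RT) = (401 × 6.87e+03) / (62.36 × 260)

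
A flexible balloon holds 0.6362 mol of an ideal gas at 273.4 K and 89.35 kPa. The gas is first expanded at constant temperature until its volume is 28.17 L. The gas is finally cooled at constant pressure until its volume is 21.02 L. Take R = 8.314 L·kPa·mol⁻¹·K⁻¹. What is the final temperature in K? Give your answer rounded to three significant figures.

T₃ ≈ 204 K

From PV = nRT: V₁ = nRT₁/P₁ = 16.18 L.
Isothermal, so P V is constant: T₂ = T₁; P₂ = P₁·(V₁/V₂) = 51.34 kPa.
P constant ⇒ V ∝ T: P₃ = P₂; T₃ = T₂·(V₃/V₂) = 204.0 K.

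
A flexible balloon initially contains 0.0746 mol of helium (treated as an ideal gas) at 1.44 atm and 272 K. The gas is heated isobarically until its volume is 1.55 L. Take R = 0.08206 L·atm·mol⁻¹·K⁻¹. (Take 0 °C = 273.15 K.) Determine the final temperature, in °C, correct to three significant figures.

From PV = nRT: V₁ = nRT₁/P₁ = 1.156 L.
P constant ⇒ V ∝ T: P₂ = P₁; T₂ = T₁·(V₂/V₁) = 364.6 K.

T₂ ≈ 91.5 °C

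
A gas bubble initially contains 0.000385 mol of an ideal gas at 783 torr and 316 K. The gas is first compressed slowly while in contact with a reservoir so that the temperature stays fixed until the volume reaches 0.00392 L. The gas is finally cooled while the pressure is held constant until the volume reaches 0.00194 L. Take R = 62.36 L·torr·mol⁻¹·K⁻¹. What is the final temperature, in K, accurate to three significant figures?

T₃ ≈ 156 K

From PV = nRT: V₁ = nRT₁/P₁ = 0.009689 L.
Isothermal, so P V is constant: T₂ = T₁; P₂ = P₁·(V₁/V₂) = 1935 torr.
P constant ⇒ V ∝ T: P₃ = P₂; T₃ = T₂·(V₃/V₂) = 156.4 K.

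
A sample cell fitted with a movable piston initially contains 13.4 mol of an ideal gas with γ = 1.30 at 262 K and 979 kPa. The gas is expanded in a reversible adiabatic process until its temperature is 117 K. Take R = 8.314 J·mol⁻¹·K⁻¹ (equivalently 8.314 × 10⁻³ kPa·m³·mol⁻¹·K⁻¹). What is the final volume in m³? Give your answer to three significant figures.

V₂ ≈ 0.438 m³

From PV = nRT: V₁ = nRT₁/P₁ = 0.02981 m³.
Adiabatic (γ = 1.30), T V^(γ−1) and P V^γ constant: P₂ = P₁·(T₂/T₁)^(γ/(γ−1)) = 29.76 kPa; V₂ = V₁·(T₁/T₂)^(1/(γ−1)) = 0.4380 m³.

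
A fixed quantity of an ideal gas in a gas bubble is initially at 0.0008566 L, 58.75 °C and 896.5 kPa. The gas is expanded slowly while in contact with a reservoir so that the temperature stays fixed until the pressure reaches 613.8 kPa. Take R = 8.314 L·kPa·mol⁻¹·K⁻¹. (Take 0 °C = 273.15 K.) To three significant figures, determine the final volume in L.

Convert: T₁ = 331.9 K.
Isothermal, so P V is constant: T₂ = T₁; V₂ = V₁·(P₁/P₂) = 0.001251 L.

V₂ ≈ 0.00125 L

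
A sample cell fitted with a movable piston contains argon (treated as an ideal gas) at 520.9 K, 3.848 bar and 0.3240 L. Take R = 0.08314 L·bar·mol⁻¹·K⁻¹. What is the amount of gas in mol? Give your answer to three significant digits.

n ≈ 0.0288 mol

PV = nRT ⇒ n = PV/(RT) = (3.848 × 0.3240) / (0.08314 × 520.9)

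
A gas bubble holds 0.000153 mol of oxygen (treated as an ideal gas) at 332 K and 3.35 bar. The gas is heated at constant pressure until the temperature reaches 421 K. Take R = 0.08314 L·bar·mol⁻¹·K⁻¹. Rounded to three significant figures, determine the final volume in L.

V₂ ≈ 0.00160 L

From PV = nRT: V₁ = nRT₁/P₁ = 0.001261 L.
Isobaric, so V/T is constant: P₂ = P₁; V₂ = V₁·(T₂/T₁) = 0.001599 L.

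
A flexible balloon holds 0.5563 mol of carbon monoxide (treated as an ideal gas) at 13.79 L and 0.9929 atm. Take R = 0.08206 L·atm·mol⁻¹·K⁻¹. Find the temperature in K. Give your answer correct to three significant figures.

PV = nRT ⇒ T = PV/(nR) = (0.9929 × 13.79) / (0.5563 × 0.08206)

T ≈ 300 K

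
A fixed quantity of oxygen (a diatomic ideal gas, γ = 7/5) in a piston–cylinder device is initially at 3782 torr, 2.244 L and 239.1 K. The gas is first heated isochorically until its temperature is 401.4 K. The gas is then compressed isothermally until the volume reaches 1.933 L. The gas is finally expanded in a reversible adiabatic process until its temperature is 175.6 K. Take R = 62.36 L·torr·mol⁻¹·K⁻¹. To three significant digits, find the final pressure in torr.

Isochoric, so P/T is constant: V₂ = V₁; P₂ = P₁·(T₂/T₁) = 6349 torr.
Isothermal, so P V is constant: T₃ = T₂; P₃ = P₂·(V₂/V₃) = 7371 torr.
Adiabatic (γ = 7/5), T V^(γ−1) and P V^γ constant: P₄ = P₃·(T₄/T₃)^(γ/(γ−1)) = 408.2 torr; V₄ = V₃·(T₃/T₄)^(1/(γ−1)) = 15.27 L.

P₄ ≈ 408 torr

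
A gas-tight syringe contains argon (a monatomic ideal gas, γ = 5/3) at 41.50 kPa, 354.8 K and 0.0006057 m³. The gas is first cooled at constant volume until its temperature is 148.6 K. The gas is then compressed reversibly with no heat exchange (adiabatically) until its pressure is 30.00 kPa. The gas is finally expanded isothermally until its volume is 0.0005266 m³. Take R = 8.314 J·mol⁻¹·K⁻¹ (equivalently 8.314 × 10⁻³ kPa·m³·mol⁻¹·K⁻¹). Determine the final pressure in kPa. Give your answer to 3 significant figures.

Isochoric, so P/T is constant: V₂ = V₁; P₂ = P₁·(T₂/T₁) = 17.38 kPa.
Reversible adiabatic, γ = 5/3: T₃ = T₂·(P₃/P₂)^((γ−1)/γ) = 184.9 K; V₃ = V₂·(P₂/P₃)^(1/γ) = 0.0004366 m³.
Isothermal, so P V is constant: T₄ = T₃; P₄ = P₃·(V₃/V₄) = 24.87 kPa.

P₄ ≈ 24.9 kPa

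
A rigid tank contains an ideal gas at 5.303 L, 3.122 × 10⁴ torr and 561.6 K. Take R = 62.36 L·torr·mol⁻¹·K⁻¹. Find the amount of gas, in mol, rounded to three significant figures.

PV = nRT ⇒ n = PV/(RT) = (3.122e+04 × 5.303) / (62.36 × 561.6)

n ≈ 4.73 mol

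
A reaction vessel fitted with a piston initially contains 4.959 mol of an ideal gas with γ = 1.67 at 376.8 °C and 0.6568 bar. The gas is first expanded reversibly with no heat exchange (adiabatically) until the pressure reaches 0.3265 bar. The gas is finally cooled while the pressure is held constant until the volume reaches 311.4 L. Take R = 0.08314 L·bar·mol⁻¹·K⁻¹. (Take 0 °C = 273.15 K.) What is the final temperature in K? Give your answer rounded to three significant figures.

Convert: T₁ = 650.0 K.
From PV = nRT: V₁ = nRT₁/P₁ = 408.0 L.
Reversible adiabatic, γ = 1.67: T₂ = T₁·(P₂/P₁)^((γ−1)/γ) = 491.0 K; V₂ = V₁·(P₁/P₂)^(1/γ) = 620.0 L.
P constant ⇒ V ∝ T: P₃ = P₂; T₃ = T₂·(V₃/V₂) = 246.6 K.

T₃ ≈ 247 K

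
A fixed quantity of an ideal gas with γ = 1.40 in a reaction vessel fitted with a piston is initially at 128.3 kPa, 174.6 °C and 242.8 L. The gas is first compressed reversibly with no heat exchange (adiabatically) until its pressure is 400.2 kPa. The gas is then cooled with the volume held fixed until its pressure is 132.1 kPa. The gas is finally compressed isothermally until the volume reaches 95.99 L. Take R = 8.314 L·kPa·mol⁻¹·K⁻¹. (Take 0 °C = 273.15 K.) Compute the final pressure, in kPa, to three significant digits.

P₄ ≈ 148 kPa

Convert: T₁ = 447.8 K.
Reversible adiabatic, γ = 1.40: T₂ = T₁·(P₂/P₁)^((γ−1)/γ) = 619.7 K; V₂ = V₁·(P₁/P₂)^(1/γ) = 107.7 L.
V constant ⇒ P ∝ T: V₃ = V₂; T₃ = T₂·(P₃/P₂) = 204.6 K.
Isothermal, so P V is constant: T₄ = T₃; P₄ = P₃·(V₃/V₄) = 148.3 kPa.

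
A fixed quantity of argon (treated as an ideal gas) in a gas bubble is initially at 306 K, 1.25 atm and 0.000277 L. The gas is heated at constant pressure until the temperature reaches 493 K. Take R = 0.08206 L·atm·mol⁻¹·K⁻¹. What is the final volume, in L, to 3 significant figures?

V₂ ≈ 0.000446 L

P constant ⇒ V ∝ T: P₂ = P₁; V₂ = V₁·(T₂/T₁) = 0.0004463 L.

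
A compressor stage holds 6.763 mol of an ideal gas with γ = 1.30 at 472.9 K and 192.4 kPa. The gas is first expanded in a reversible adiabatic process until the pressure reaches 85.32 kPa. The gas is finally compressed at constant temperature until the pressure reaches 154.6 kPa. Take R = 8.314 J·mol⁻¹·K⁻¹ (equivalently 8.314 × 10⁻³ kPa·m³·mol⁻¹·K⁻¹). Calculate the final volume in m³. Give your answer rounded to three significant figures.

From PV = nRT: V₁ = nRT₁/P₁ = 0.1382 m³.
Reversible adiabatic, γ = 1.30: T₂ = T₁·(P₂/P₁)^((γ−1)/γ) = 392.0 K; V₂ = V₁·(P₁/P₂)^(1/γ) = 0.2583 m³.
T constant ⇒ Boyle's law P V = const: T₃ = T₂; V₃ = V₂·(P₂/P₃) = 0.1426 m³.

V₃ ≈ 0.143 m³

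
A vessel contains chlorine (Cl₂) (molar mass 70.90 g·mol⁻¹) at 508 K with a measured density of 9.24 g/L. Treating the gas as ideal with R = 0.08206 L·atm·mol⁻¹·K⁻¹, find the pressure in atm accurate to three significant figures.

ρ = PM/(RT) ⇒ P = ρRT/M = (9.24 × 0.08206 × 508.0) / 70.90

P ≈ 5.43 atm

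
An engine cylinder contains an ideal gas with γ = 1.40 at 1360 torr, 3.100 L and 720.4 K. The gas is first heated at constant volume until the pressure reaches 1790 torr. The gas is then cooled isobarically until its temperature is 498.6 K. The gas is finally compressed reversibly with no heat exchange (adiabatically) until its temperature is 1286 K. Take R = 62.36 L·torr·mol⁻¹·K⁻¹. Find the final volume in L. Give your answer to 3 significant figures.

V₄ ≈ 0.153 L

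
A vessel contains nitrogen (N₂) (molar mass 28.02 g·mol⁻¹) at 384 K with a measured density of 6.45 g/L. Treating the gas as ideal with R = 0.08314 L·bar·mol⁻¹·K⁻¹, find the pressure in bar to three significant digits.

ρ = PM/(RT) ⇒ P = ρRT/M = (6.45 × 0.08314 × 384.0) / 28.02

P ≈ 7.35 bar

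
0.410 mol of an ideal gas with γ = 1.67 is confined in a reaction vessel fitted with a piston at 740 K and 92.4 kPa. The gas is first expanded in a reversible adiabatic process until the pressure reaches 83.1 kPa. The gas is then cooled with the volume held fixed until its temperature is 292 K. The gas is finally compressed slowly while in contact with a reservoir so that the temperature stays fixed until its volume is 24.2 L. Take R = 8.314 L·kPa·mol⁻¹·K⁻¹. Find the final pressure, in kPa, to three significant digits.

P₄ ≈ 41.1 kPa

From PV = nRT: V₁ = nRT₁/P₁ = 27.30 L.
Adiabatic (γ = 1.67), T V^(γ−1) and P V^γ constant: T₂ = T₁·(P₂/P₁)^((γ−1)/γ) = 709.2 K; V₂ = V₁·(P₁/P₂)^(1/γ) = 29.09 L.
Isochoric, so P/T is constant: V₃ = V₂; P₃ = P₂·(T₃/T₂) = 34.22 kPa.
Isothermal, so P V is constant: T₄ = T₃; P₄ = P₃·(V₃/V₄) = 41.13 kPa.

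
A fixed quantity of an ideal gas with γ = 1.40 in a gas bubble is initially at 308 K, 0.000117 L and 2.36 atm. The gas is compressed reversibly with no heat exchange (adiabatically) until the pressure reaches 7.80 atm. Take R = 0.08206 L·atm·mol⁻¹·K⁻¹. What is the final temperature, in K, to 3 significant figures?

T₂ ≈ 433 K

Adiabatic (γ = 1.40), T V^(γ−1) and P V^γ constant: T₂ = T₁·(P₂/P₁)^((γ−1)/γ) = 433.4 K; V₂ = V₁·(P₁/P₂)^(1/γ) = 4.981e-05 L.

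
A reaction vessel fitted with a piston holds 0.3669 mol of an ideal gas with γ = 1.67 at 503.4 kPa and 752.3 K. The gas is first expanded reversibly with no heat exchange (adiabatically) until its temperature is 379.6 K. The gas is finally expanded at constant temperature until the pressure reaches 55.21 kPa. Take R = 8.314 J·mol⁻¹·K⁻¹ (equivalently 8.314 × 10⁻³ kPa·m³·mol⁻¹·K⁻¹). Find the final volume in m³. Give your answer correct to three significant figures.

V₃ ≈ 0.0210 m³

From PV = nRT: V₁ = nRT₁/P₁ = 0.004559 m³.
Adiabatic (γ = 1.67), T V^(γ−1) and P V^γ constant: P₂ = P₁·(T₂/T₁)^(γ/(γ−1)) = 91.51 kPa; V₂ = V₁·(T₁/T₂)^(1/(γ−1)) = 0.01265 m³.
T constant ⇒ Boyle's law P V = const: T₃ = T₂; V₃ = V₂·(P₂/P₃) = 0.02097 m³.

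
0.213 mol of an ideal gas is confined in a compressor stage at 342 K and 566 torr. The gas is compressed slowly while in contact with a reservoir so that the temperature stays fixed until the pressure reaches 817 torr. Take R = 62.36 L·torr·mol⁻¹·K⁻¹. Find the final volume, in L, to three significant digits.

V₂ ≈ 5.56 L

From PV = nRT: V₁ = nRT₁/P₁ = 8.026 L.
T constant ⇒ Boyle's law P V = const: T₂ = T₁; V₂ = V₁·(P₁/P₂) = 5.560 L.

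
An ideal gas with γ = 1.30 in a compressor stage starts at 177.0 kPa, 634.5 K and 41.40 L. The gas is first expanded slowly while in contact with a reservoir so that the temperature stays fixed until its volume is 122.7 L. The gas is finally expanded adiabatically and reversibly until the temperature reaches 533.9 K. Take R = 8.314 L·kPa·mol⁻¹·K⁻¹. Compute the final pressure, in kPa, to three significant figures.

P₃ ≈ 28.3 kPa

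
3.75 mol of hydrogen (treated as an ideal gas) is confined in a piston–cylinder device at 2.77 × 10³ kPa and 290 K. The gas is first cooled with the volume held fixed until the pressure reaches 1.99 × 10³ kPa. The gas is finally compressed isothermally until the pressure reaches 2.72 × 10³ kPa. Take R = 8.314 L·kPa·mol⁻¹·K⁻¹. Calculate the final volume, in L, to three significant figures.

From PV = nRT: V₁ = nRT₁/P₁ = 3.264 L.
Isochoric, so P/T is constant: V₂ = V₁; T₂ = T₁·(P₂/P₁) = 208.3 K.
Isothermal, so P V is constant: T₃ = T₂; V₃ = V₂·(P₂/P₃) = 2.388 L.

V₃ ≈ 2.39 L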